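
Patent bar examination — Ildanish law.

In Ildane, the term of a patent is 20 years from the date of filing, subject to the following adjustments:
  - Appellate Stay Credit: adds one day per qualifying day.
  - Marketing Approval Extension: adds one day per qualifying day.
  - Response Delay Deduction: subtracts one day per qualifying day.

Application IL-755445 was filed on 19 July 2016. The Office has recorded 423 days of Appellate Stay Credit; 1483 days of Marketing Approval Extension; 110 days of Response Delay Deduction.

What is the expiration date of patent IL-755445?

Base term: filing date + 20 years → 19 July 2036.
Appellate Stay Credit: +423 days → 15 September 2037.
Marketing Approval Extension: +1483 days → 7 October 2041.
Response Delay Deduction: −110 days → 19 June 2041.

June 19, 2041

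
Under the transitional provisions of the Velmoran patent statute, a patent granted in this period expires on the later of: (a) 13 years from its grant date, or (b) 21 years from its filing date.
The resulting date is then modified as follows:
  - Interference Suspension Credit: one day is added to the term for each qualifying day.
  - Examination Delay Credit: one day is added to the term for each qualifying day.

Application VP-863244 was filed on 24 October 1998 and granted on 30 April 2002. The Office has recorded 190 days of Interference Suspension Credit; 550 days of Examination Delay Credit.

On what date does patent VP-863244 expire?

(a) grant + 13 years → 30 April 2015.
(b) filing + 21 years → 24 October 2019.
Later of the two: 24 October 2019.
Interference Suspension Credit: +190 days → 1 May 2020.
Examination Delay Credit: +550 days → 2 November 2021.

November 2, 2021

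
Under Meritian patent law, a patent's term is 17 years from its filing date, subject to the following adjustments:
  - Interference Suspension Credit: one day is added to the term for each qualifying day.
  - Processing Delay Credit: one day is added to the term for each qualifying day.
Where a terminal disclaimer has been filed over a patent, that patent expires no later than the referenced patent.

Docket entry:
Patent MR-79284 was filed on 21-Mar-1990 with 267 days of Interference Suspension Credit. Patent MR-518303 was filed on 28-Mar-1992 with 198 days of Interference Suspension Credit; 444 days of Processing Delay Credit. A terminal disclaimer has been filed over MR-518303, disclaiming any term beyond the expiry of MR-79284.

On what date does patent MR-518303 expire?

December 13, 2007

Natural term of MR-518303:
  Base: filing + 17 years → 28 March 2009.
  Interference Suspension Credit: +198 days → 12 October 2009.
  Processing Delay Credit: +444 days → 30 December 2010.
Expiry of referenced patent MR-79284:
  Base: filing + 17 years → 21 March 2007.
  Interference Suspension Credit: +267 days → 13 December 2007.
Terminal disclaimer: MR-518303 expires on the earlier of 30 December 2010 and 13 December 2007.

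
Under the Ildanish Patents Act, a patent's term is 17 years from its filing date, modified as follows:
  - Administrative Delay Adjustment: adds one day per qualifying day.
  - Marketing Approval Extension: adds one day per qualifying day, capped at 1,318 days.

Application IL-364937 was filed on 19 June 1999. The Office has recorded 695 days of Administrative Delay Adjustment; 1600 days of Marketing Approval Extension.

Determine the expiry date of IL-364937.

2021-12-23

Base term: filing date + 17 years → 19 June 2016.
Administrative Delay Adjustment: +695 days → 15 May 2018.
Marketing Approval Extension: 1600 days claimed exceeds the 1318-day cap, so +1318 days → 23 December 2021.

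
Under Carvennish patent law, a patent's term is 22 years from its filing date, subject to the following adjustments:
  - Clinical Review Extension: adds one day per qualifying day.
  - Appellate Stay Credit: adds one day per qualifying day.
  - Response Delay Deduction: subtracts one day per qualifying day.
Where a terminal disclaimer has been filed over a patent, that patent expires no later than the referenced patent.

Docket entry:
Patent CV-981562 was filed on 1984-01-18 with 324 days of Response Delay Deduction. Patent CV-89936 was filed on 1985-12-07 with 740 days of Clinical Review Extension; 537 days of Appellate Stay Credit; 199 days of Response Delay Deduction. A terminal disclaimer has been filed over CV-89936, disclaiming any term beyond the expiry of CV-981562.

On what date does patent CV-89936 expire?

2005-02-28

Natural term of CV-89936:
  Base: filing + 22 years → 7 December 2007.
  Clinical Review Extension: +740 days → 16 December 2009.
  Appellate Stay Credit: +537 days → 6 June 2011.
  Response Delay Deduction: −199 days → 19 November 2010.
Expiry of referenced patent CV-981562:
  Base: filing + 22 years → 18 January 2006.
  Response Delay Deduction: −324 days → 28 February 2005.
Terminal disclaimer: CV-89936 expires on the earlier of 19 November 2010 and 28 February 2005.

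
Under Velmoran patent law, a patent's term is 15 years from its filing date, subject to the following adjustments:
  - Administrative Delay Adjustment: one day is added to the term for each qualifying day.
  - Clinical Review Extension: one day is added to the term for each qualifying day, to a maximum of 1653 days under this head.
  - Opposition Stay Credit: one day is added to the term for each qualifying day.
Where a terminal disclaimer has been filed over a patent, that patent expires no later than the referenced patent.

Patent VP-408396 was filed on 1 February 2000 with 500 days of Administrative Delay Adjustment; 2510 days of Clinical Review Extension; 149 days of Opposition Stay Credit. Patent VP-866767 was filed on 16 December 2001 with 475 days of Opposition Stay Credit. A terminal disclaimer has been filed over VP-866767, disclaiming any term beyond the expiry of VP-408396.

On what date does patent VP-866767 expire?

Natural term of VP-866767:
  Base: filing + 15 years → 16 December 2016.
  Opposition Stay Credit: +475 days → 5 April 2018.
Expiry of referenced patent VP-408396:
  Base: filing + 15 years → 1 February 2015.
  Administrative Delay Adjustment: +500 days → 15 June 2016.
  Clinical Review Extension: 2510 days claimed exceeds the 1653-day cap, so +1653 days → 24 December 2020.
  Opposition Stay Credit: +149 days → 22 May 2021.
Terminal disclaimer: VP-866767 expires on the earlier of 5 April 2018 and 22 May 2021.

2018-04-05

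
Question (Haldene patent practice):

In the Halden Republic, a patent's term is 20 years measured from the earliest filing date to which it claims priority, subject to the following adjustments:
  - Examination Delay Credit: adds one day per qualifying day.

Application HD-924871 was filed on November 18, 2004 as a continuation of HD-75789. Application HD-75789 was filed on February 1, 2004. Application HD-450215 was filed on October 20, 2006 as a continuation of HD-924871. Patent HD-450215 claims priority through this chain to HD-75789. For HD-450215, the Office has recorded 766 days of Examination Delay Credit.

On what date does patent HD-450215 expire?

Earliest priority filing: 1 February 2004.
Base term: 1 February 2004 + 20 years → 1 February 2024.
Examination Delay Credit: +766 days → 8 March 2026.

2026-03-08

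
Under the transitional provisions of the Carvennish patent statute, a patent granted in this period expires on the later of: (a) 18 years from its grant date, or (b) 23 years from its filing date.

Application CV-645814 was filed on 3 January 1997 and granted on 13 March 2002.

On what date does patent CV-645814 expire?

(a) grant + 18 years → 13 March 2020.
(b) filing + 23 years → 3 January 2020.
Later of the two: 13 March 2020.

2020-03-13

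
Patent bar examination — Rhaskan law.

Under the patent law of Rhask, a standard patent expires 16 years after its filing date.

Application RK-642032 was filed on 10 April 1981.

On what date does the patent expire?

April 10, 1997

Filing date + 16 years → 10 April 1997.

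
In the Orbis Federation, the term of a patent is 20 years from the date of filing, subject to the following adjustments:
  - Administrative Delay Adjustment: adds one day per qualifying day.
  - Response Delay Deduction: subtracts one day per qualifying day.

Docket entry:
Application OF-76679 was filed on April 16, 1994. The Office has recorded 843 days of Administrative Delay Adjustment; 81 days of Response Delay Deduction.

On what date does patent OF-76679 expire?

Base term: filing date + 20 years → 16 April 2014.
Administrative Delay Adjustment: +843 days → 6 August 2016.
Response Delay Deduction: −81 days → 17 May 2016.

2016-05-17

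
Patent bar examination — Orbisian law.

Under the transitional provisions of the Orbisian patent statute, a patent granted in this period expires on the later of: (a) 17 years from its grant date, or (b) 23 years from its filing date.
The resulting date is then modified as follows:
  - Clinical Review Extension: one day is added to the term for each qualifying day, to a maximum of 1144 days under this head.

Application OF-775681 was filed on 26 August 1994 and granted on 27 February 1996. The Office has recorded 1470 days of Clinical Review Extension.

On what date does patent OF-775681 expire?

(a) grant + 17 years → 27 February 2013.
(b) filing + 23 years → 26 August 2017.
Later of the two: 26 August 2017.
Clinical Review Extension: 1470 days claimed exceeds the 1144-day cap, so +1144 days → 13 October 2020.

2020-10-13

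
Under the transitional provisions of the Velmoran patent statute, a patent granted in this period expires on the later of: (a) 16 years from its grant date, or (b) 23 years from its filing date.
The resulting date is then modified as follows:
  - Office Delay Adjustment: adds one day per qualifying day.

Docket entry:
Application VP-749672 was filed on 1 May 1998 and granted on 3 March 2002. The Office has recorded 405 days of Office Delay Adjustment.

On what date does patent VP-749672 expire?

June 10, 2022

(a) grant + 16 years → 3 March 2018.
(b) filing + 23 years → 1 May 2021.
Later of the two: 1 May 2021.
Office Delay Adjustment: +405 days → 10 June 2022.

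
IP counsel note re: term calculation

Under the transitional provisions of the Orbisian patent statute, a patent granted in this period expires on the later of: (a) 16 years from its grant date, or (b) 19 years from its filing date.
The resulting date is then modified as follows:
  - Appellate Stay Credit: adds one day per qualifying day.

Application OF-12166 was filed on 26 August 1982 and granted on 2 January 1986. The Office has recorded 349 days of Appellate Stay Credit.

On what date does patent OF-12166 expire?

December 17, 2002

(a) grant + 16 years → 2 January 2002.
(b) filing + 19 years → 26 August 2001.
Later of the two: 2 January 2002.
Appellate Stay Credit: +349 days → 17 December 2002.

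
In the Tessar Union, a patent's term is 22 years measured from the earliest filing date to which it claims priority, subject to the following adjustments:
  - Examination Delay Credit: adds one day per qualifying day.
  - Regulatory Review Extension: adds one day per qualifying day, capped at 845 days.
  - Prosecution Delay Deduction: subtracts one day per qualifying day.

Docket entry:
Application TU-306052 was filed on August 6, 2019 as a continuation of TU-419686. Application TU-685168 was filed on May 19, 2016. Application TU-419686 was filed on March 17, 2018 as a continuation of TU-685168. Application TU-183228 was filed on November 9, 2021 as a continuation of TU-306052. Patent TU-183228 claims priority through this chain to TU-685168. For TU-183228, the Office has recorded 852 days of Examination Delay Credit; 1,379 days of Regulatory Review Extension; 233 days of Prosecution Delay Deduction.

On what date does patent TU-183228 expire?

2042-05-22

Earliest priority filing: 19 May 2016.
Base term: 19 May 2016 + 22 years → 19 May 2038.
Examination Delay Credit: +852 days → 17 September 2040.
Regulatory Review Extension: 1379 days claimed exceeds the 845-day cap, so +845 days → 10 January 2043.
Prosecution Delay Deduction: −233 days → 22 May 2042.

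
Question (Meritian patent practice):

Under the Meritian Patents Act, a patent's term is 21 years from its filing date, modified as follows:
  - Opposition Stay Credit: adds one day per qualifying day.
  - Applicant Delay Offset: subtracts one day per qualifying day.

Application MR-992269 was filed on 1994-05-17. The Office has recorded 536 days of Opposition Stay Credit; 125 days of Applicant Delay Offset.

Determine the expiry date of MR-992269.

Base term: filing date + 21 years → 17 May 2015.
Opposition Stay Credit: +536 days → 3 November 2016.
Applicant Delay Offset: −125 days → 1 July 2016.

2016-07-01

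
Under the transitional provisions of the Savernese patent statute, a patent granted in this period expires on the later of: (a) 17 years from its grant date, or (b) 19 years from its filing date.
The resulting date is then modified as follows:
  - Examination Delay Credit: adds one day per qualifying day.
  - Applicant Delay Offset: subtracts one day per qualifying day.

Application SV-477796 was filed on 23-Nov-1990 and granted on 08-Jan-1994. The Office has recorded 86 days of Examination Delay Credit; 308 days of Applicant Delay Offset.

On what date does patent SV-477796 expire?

May 31, 2010

(a) grant + 17 years → 8 January 2011.
(b) filing + 19 years → 23 November 2009.
Later of the two: 8 January 2011.
Examination Delay Credit: +86 days → 4 April 2011.
Applicant Delay Offset: −308 days → 31 May 2010.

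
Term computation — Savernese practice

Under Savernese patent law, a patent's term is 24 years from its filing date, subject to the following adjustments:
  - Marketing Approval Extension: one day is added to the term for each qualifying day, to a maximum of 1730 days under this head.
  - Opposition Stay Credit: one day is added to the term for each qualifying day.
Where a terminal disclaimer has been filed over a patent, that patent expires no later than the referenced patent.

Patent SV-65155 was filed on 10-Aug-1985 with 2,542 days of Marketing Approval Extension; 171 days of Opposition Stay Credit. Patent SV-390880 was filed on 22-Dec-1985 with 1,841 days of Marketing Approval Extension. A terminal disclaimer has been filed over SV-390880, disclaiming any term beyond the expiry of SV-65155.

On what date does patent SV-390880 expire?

Natural term of SV-390880:
  Base: filing + 24 years → 22 December 2009.
  Marketing Approval Extension: 1841 days claimed exceeds the 1730-day cap, so +1730 days → 17 September 2014.
Expiry of referenced patent SV-65155:
  Base: filing + 24 years → 10 August 2009.
  Marketing Approval Extension: 2542 days claimed exceeds the 1730-day cap, so +1730 days → 6 May 2014.
  Opposition Stay Credit: +171 days → 24 October 2014.
Terminal disclaimer: SV-390880 expires on the earlier of 17 September 2014 and 24 October 2014.

2014-09-17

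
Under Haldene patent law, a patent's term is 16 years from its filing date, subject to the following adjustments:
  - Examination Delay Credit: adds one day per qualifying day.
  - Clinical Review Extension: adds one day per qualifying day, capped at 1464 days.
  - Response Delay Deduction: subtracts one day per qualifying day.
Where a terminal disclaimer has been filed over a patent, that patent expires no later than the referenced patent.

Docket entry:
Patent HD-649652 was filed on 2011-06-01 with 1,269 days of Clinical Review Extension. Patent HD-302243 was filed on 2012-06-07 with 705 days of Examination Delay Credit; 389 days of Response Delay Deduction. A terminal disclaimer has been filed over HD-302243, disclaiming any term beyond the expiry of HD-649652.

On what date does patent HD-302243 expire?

2029-04-19

Natural term of HD-302243:
  Base: filing + 16 years → 7 June 2028.
  Examination Delay Credit: +705 days → 13 May 2030.
  Response Delay Deduction: −389 days → 19 April 2029.
Expiry of referenced patent HD-649652:
  Base: filing + 16 years → 1 June 2027.
  Clinical Review Extension: 1269 days (within the 1464-day cap) → +1269 days → 21 November 2030.
Terminal disclaimer: HD-302243 expires on the earlier of 19 April 2029 and 21 November 2030.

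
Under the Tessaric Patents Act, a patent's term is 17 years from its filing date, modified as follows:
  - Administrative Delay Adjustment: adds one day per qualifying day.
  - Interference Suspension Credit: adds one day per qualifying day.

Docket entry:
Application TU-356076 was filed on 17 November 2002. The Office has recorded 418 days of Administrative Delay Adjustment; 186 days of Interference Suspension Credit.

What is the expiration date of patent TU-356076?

2021-07-13

Base term: filing date + 17 years → 17 November 2019.
Administrative Delay Adjustment: +418 days → 8 January 2021.
Interference Suspension Credit: +186 days → 13 July 2021.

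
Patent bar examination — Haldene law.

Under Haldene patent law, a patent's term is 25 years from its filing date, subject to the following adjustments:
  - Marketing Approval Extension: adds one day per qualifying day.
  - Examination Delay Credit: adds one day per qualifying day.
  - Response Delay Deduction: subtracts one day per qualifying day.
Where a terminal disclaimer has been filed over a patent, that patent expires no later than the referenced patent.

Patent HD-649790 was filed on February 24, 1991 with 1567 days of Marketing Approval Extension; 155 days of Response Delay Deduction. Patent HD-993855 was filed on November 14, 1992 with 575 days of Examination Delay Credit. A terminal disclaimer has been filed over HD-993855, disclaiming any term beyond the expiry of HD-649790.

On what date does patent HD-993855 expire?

June 12, 2019

Natural term of HD-993855:
  Base: filing + 25 years → 14 November 2017.
  Examination Delay Credit: +575 days → 12 June 2019.
Expiry of referenced patent HD-649790:
  Base: filing + 25 years → 24 February 2016.
  Marketing Approval Extension: +1567 days → 9 June 2020.
  Response Delay Deduction: −155 days → 6 January 2020.
Terminal disclaimer: HD-993855 expires on the earlier of 12 June 2019 and 6 January 2020.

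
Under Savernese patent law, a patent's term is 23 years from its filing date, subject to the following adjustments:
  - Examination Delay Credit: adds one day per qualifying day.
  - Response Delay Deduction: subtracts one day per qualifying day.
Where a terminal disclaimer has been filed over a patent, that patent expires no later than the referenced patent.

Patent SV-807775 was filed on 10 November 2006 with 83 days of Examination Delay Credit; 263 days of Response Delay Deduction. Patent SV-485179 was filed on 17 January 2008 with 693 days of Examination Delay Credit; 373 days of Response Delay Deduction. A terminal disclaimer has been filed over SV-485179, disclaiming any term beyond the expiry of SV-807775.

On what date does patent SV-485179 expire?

Natural term of SV-485179:
  Base: filing + 23 years → 17 January 2031.
  Examination Delay Credit: +693 days → 10 December 2032.
  Response Delay Deduction: −373 days → 3 December 2031.
Expiry of referenced patent SV-807775:
  Base: filing + 23 years → 10 November 2029.
  Examination Delay Credit: +83 days → 1 February 2030.
  Response Delay Deduction: −263 days → 14 May 2029.
Terminal disclaimer: SV-485179 expires on the earlier of 3 December 2031 and 14 May 2029.

2029-05-14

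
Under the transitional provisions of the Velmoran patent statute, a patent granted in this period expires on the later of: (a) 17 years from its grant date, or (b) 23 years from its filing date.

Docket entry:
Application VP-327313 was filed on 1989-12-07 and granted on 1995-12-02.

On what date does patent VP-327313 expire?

2012-12-07

(a) grant + 17 years → 2 December 2012.
(b) filing + 23 years → 7 December 2012.
Later of the two: 7 December 2012.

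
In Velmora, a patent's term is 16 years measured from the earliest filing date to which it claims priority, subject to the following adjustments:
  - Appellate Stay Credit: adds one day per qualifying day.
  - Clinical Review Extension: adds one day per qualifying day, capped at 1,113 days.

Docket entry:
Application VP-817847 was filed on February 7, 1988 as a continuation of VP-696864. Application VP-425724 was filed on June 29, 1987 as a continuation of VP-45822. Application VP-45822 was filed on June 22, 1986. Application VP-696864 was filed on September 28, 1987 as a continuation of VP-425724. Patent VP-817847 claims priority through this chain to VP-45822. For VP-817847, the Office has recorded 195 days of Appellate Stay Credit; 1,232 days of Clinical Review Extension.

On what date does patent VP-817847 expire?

January 20, 2006

Earliest priority filing: 22 June 1986.
Base term: 22 June 1986 + 16 years → 22 June 2002.
Appellate Stay Credit: +195 days → 3 January 2003.
Clinical Review Extension: 1232 days claimed exceeds the 1113-day cap, so +1113 days → 20 January 2006.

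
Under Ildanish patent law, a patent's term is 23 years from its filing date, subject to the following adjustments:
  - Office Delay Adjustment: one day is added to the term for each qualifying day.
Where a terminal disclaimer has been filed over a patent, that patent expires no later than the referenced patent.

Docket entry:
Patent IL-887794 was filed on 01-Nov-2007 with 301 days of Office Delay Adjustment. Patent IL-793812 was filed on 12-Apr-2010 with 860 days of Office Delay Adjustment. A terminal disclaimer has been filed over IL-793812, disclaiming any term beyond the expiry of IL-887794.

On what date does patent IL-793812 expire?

Natural term of IL-793812:
  Base: filing + 23 years → 12 April 2033.
  Office Delay Adjustment: +860 days → 20 August 2035.
Expiry of referenced patent IL-887794:
  Base: filing + 23 years → 1 November 2030.
  Office Delay Adjustment: +301 days → 29 August 2031.
Terminal disclaimer: IL-793812 expires on the earlier of 20 August 2035 and 29 August 2031.

August 29, 2031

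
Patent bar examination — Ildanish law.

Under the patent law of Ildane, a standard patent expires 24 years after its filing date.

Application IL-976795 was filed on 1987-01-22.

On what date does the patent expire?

January 22, 2011

Filing date + 24 years → 22 January 2011.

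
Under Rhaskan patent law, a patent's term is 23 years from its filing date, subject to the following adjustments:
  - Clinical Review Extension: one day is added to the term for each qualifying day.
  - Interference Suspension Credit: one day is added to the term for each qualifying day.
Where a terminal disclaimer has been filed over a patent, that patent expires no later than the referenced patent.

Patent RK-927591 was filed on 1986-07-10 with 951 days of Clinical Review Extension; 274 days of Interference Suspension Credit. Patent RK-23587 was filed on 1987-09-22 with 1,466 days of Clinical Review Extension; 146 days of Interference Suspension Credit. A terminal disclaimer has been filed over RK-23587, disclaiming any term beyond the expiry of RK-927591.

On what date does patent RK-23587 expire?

Natural term of RK-23587:
  Base: filing + 23 years → 22 September 2010.
  Clinical Review Extension: +1466 days → 27 September 2014.
  Interference Suspension Credit: +146 days → 20 February 2015.
Expiry of referenced patent RK-927591:
  Base: filing + 23 years → 10 July 2009.
  Clinical Review Extension: +951 days → 16 February 2012.
  Interference Suspension Credit: +274 days → 16 November 2012.
Terminal disclaimer: RK-23587 expires on the earlier of 20 February 2015 and 16 November 2012.

November 16, 2012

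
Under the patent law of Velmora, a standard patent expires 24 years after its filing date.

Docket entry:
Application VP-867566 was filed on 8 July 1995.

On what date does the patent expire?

July 8, 2019

Filing date + 24 years → 8 July 2019.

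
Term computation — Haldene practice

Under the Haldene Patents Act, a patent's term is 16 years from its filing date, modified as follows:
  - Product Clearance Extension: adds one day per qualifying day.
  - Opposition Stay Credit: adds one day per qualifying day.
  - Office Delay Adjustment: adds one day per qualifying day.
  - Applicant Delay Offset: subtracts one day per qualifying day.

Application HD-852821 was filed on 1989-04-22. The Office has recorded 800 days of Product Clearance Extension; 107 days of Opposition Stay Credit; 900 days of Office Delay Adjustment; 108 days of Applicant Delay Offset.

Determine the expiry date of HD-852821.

2009-12-16

Base term: filing date + 16 years → 22 April 2005.
Product Clearance Extension: +800 days → 1 July 2007.
Opposition Stay Credit: +107 days → 16 October 2007.
Office Delay Adjustment: +900 days → 3 April 2010.
Applicant Delay Offset: −108 days → 16 December 2009.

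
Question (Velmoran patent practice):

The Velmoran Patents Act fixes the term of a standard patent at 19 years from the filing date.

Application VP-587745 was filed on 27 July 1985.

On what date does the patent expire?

Filing date + 19 years → 27 July 2004.

July 27, 2004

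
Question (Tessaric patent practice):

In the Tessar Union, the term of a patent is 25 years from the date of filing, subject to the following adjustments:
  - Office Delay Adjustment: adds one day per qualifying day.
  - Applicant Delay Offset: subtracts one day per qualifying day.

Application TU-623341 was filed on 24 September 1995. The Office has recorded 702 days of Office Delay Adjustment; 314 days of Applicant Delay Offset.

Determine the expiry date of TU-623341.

Base term: filing date + 25 years → 24 September 2020.
Office Delay Adjustment: +702 days → 27 August 2022.
Applicant Delay Offset: −314 days → 17 October 2021.

October 17, 2021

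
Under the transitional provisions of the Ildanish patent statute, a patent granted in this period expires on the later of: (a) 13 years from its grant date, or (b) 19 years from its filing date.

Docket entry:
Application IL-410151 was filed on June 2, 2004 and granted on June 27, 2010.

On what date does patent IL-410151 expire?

(a) grant + 13 years → 27 June 2023.
(b) filing + 19 years → 2 June 2023.
Later of the two: 27 June 2023.

2023-06-27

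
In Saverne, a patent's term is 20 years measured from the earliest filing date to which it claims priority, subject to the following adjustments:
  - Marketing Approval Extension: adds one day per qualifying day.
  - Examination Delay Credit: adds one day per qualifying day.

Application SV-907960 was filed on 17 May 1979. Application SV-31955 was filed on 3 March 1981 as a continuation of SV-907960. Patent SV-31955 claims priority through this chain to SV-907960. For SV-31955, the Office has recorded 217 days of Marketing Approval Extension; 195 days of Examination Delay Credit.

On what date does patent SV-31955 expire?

July 2, 2000

Earliest priority filing: 17 May 1979.
Base term: 17 May 1979 + 20 years → 17 May 1999.
Marketing Approval Extension: +217 days → 20 December 1999.
Examination Delay Credit: +195 days → 2 July 2000.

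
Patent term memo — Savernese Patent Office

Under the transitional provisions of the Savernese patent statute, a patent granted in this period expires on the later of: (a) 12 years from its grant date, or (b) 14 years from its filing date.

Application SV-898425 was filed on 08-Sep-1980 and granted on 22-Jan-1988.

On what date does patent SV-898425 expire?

(a) grant + 12 years → 22 January 2000.
(b) filing + 14 years → 8 September 1994.
Later of the two: 22 January 2000.

January 22, 2000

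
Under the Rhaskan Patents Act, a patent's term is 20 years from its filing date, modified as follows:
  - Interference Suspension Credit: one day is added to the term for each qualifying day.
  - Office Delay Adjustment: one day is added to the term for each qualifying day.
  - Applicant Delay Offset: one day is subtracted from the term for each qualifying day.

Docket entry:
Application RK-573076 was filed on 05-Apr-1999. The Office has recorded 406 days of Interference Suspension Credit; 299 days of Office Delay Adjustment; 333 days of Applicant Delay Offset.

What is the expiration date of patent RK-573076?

Base term: filing date + 20 years → 5 April 2019.
Interference Suspension Credit: +406 days → 15 May 2020.
Office Delay Adjustment: +299 days → 10 March 2021.
Applicant Delay Offset: −333 days → 11 April 2020.

2020-04-11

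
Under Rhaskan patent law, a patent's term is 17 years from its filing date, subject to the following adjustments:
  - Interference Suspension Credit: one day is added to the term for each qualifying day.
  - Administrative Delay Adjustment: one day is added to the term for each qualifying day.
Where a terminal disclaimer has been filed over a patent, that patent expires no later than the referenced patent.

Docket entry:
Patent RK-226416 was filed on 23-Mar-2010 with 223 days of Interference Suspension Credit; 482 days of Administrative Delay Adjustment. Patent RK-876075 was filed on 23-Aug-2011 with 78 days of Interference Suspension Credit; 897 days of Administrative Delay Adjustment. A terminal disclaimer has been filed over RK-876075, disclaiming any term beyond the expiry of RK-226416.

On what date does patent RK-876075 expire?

February 25, 2029

Natural term of RK-876075:
  Base: filing + 17 years → 23 August 2028.
  Interference Suspension Credit: +78 days → 9 November 2028.
  Administrative Delay Adjustment: +897 days → 25 April 2031.
Expiry of referenced patent RK-226416:
  Base: filing + 17 years → 23 March 2027.
  Interference Suspension Credit: +223 days → 1 November 2027.
  Administrative Delay Adjustment: +482 days → 25 February 2029.
Terminal disclaimer: RK-876075 expires on the earlier of 25 April 2031 and 25 February 2029.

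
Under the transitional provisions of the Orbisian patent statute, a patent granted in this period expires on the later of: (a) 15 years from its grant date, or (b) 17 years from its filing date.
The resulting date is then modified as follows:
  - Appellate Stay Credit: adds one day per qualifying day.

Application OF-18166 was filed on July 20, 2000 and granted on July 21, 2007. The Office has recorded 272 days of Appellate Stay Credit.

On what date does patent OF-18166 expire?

April 19, 2023

(a) grant + 15 years → 21 July 2022.
(b) filing + 17 years → 20 July 2017.
Later of the two: 21 July 2022.
Appellate Stay Credit: +272 days → 19 April 2023.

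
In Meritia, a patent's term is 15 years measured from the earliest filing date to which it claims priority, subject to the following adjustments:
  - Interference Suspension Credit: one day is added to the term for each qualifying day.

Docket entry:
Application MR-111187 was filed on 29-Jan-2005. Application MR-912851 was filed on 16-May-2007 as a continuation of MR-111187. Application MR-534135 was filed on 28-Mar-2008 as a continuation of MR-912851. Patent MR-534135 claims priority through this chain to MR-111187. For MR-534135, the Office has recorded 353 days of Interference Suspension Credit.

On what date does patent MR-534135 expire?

January 16, 2021

Earliest priority filing: 29 January 2005.
Base term: 29 January 2005 + 15 years → 29 January 2020.
Interference Suspension Credit: +353 days → 16 January 2021.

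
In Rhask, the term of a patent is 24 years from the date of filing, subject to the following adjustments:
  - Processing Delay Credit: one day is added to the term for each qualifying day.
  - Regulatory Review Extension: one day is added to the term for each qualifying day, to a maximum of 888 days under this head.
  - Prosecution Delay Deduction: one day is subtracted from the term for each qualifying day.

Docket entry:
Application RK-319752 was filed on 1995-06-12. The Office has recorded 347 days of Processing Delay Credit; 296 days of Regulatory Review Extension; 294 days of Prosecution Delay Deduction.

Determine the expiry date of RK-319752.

Base term: filing date + 24 years → 12 June 2019.
Processing Delay Credit: +347 days → 24 May 2020.
Regulatory Review Extension: 296 days (within the 888-day cap) → +296 days → 16 March 2021.
Prosecution Delay Deduction: −294 days → 26 May 2020.

May 26, 2020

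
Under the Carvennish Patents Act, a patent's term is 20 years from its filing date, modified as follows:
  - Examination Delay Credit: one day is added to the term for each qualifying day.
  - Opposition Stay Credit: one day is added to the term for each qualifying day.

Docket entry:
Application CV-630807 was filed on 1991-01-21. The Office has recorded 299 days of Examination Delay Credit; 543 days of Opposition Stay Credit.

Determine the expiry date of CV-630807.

Base term: filing date + 20 years → 21 January 2011.
Examination Delay Credit: +299 days → 16 November 2011.
Opposition Stay Credit: +543 days → 12 May 2013.

2013-05-12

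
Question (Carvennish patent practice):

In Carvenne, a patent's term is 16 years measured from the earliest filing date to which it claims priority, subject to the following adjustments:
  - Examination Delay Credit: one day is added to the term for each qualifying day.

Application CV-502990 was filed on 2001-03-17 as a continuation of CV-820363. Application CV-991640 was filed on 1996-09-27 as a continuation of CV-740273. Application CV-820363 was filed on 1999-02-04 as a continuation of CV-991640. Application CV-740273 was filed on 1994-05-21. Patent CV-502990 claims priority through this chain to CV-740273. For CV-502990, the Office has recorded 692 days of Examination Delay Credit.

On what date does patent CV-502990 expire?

2012-04-12

Earliest priority filing: 21 May 1994.
Base term: 21 May 1994 + 16 years → 21 May 2010.
Examination Delay Credit: +692 days → 12 April 2012.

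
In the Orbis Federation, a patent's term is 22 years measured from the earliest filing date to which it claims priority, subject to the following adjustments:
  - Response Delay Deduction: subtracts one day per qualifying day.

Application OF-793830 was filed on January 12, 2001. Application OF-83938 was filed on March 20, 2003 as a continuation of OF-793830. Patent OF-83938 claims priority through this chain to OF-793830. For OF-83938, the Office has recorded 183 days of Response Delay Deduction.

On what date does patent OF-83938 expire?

Earliest priority filing: 12 January 2001.
Base term: 12 January 2001 + 22 years → 12 January 2023.
Response Delay Deduction: −183 days → 13 July 2022.

2022-07-13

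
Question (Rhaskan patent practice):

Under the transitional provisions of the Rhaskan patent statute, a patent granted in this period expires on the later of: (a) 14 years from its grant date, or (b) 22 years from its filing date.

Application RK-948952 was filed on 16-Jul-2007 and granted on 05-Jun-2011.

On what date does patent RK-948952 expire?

2029-07-16

(a) grant + 14 years → 5 June 2025.
(b) filing + 22 years → 16 July 2029.
Later of the two: 16 July 2029.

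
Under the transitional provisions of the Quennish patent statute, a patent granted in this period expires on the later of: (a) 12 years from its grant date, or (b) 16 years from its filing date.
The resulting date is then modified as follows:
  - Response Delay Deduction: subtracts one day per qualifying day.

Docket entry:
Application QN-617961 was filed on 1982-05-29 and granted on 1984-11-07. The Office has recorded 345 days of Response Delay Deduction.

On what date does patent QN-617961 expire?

1997-06-18

(a) grant + 12 years → 7 November 1996.
(b) filing + 16 years → 29 May 1998.
Later of the two: 29 May 1998.
Response Delay Deduction: −345 days → 18 June 1997.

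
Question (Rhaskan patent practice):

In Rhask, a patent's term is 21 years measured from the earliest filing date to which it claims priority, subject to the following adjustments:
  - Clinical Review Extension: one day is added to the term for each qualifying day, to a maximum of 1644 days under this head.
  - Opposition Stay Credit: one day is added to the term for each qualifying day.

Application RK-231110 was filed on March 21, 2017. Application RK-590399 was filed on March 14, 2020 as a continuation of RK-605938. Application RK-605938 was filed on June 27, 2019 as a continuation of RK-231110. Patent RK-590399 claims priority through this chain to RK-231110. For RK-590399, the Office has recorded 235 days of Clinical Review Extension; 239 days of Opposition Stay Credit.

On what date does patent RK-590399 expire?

2039-07-08

Earliest priority filing: 21 March 2017.
Base term: 21 March 2017 + 21 years → 21 March 2038.
Clinical Review Extension: 235 days (within the 1644-day cap) → +235 days → 11 November 2038.
Opposition Stay Credit: +239 days → 8 July 2039.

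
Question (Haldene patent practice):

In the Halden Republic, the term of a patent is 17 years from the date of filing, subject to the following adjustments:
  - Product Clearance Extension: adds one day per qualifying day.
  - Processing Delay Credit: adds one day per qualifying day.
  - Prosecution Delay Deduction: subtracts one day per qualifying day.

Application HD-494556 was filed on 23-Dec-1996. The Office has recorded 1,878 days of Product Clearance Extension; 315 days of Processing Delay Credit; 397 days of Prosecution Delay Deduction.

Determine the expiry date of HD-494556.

Base term: filing date + 17 years → 23 December 2013.
Product Clearance Extension: +1878 days → 13 February 2019.
Processing Delay Credit: +315 days → 25 December 2019.
Prosecution Delay Deduction: −397 days → 23 November 2018.

2018-11-23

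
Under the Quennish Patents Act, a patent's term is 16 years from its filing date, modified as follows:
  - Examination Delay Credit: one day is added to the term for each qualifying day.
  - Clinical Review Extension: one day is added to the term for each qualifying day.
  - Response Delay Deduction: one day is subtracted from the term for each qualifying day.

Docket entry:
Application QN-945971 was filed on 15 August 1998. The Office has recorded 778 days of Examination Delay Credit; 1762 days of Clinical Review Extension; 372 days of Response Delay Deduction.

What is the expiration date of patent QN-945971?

Base term: filing date + 16 years → 15 August 2014.
Examination Delay Credit: +778 days → 1 October 2016.
Clinical Review Extension: +1762 days → 29 July 2021.
Response Delay Deduction: −372 days → 22 July 2020.

July 22, 2020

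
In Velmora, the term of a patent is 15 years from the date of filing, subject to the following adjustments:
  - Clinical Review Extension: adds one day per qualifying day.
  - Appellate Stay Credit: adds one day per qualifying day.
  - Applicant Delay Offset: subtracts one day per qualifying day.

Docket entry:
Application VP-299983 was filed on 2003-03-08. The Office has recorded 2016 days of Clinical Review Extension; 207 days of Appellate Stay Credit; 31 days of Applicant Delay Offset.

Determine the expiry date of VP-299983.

Base term: filing date + 15 years → 8 March 2018.
Clinical Review Extension: +2016 days → 14 September 2023.
Appellate Stay Credit: +207 days → 8 April 2024.
Applicant Delay Offset: −31 days → 8 March 2024.

March 8, 2024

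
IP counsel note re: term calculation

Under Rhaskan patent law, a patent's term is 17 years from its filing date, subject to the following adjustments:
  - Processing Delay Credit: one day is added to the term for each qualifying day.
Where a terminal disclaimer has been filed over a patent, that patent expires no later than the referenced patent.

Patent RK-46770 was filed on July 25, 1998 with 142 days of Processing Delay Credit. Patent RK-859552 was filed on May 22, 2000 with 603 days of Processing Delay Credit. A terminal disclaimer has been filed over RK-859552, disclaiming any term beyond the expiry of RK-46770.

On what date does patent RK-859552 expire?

Natural term of RK-859552:
  Base: filing + 17 years → 22 May 2017.
  Processing Delay Credit: +603 days → 15 January 2019.
Expiry of referenced patent RK-46770:
  Base: filing + 17 years → 25 July 2015.
  Processing Delay Credit: +142 days → 14 December 2015.
Terminal disclaimer: RK-859552 expires on the earlier of 15 January 2019 and 14 December 2015.

December 14, 2015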